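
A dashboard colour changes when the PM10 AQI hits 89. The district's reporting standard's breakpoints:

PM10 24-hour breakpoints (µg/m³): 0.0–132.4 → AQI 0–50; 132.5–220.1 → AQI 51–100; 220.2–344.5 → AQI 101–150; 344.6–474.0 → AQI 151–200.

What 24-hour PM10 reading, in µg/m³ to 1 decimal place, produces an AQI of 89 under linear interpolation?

200.4

AQI 89 lies in the 51–100 band, which corresponds to 132.5–220.1 µg/m³.
C = 132.5 + (89−51)×(220.1−132.5)/(100−51) = 132.5 + 38×87.6/49 ≈ 200.435 µg/m³ → 200.4 µg/m³ to 1 dp.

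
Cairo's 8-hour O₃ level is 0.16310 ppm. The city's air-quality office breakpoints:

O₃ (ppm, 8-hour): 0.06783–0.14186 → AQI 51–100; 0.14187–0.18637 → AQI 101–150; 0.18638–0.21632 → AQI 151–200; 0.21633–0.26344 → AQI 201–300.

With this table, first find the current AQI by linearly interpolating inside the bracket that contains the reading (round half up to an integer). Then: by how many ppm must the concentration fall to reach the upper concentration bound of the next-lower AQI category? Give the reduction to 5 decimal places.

O₃: row 0.14187–0.18637 (AQI 101–150). (150−101)·(0.16310−0.14187)/(0.18637−0.14187) + 101 = 49·0.02123/0.04450 + 101 ≈ 124.38 → 124.
Current AQI 124 is in the Unhealthy for Sensitive Groups range (101–150). The next-lower category tops out at AQI 100, whose upper concentration bound is 0.14186 ppm.
Reduction needed = 0.16310 − 0.14186 = 0.02124 ppm.

0.02124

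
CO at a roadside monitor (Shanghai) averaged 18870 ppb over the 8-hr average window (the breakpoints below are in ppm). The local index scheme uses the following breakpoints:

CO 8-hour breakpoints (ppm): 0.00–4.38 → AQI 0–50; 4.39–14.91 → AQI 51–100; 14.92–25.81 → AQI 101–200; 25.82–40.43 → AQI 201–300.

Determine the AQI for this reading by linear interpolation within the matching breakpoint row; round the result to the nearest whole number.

137

Convert: 18870 ppb = 18.87 ppm.
CO: row 14.92–25.81 (AQI 101–200). (200−101)·(18.87−14.92)/(25.81−14.92) + 101 = 99·3.95/10.89 + 101 ≈ 136.91 → 137.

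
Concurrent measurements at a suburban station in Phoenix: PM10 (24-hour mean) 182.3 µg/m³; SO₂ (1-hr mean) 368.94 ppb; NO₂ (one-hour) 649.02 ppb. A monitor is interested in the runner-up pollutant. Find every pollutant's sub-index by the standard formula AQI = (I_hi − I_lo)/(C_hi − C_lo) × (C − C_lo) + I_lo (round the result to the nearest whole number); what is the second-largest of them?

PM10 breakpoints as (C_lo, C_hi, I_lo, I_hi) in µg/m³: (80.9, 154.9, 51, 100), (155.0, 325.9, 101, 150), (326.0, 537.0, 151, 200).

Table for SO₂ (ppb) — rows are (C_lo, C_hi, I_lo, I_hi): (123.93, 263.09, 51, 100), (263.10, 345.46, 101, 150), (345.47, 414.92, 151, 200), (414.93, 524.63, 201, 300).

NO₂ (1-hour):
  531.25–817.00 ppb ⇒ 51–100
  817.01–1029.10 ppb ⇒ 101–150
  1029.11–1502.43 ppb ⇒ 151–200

109

PM10 182.3: bracket 155.0–325.9 → index 101–150; slope 49/170.9, offset 27.3.
AQI = 101 + 49/170.9·27.3 ≈ 108.83 ⇒ 109.
SO₂: 368.94 lies in 345.47–414.92, so I_lo=151, I_hi=200, C_lo=345.47, C_hi=414.92.
(200−151)/(414.92−345.47) × (368.94−345.47) + 151 = 49/69.45 × 23.47 + 151 ≈ 167.56 → 168.
NO₂: 649.02 lies in 531.25–817.00, so I_lo=51, I_hi=100, C_lo=531.25, C_hi=817.00.
(100−51)/(817.00−531.25) × (649.02−531.25) + 51 = 49/285.75 × 117.77 + 51 ≈ 71.20 → 71.
Sub-indices: PM10→109, SO₂→168, NO₂→71. Ranked high→low: 168, 109, 71. Second-highest sub-index = 109.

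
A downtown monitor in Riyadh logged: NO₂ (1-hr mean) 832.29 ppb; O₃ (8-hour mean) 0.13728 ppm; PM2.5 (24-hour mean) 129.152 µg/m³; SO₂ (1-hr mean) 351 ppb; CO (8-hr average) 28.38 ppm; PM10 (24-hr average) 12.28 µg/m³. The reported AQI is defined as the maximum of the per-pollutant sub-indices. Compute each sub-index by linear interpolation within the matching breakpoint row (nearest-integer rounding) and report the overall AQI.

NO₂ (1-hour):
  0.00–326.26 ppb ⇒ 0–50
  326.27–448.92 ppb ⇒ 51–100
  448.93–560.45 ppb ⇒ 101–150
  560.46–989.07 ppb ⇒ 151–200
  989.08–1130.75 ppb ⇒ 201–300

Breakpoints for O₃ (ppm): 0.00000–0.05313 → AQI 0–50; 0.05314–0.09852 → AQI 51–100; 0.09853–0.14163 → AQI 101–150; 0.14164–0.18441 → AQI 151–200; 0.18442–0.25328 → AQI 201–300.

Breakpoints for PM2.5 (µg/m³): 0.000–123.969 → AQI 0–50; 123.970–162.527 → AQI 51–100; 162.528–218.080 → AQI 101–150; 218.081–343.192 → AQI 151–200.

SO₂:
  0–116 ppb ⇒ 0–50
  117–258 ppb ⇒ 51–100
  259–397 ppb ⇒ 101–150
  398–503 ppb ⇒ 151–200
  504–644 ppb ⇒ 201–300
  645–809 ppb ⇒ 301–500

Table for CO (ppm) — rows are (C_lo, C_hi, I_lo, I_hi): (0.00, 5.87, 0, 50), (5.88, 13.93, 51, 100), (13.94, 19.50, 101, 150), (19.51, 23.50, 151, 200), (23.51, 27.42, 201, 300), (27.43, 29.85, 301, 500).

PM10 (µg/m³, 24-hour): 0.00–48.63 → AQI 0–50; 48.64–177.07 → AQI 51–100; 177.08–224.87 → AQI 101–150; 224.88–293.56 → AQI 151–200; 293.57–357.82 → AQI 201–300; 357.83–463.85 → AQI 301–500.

379

NO₂: 832.29 ∈ [560.46, 989.07] ↔ index [151, 200].
151 + (832.29−560.46)·(200−151)/(989.07−560.46) = 151 + 271.83·49/428.61 ≈ 182.08, so AQI = 182.
O₃ 0.13728: bracket 0.09853–0.14163 → index 101–150; slope 49/0.04310, offset 0.03875.
AQI = 101 + 49/0.04310·0.03875 ≈ 145.05 ⇒ 145.
PM2.5 129.152: bracket 123.970–162.527 → index 51–100; slope 49/38.557, offset 5.182.
AQI = 51 + 49/38.557·5.182 ≈ 57.59 ⇒ 58.
SO₂: row 259–397 (AQI 101–150). (150−101)·(351−259)/(397−259) + 101 = 49·92/138 + 101 ≈ 133.67 → 134.
CO: row 27.43–29.85 (AQI 301–500). (500−301)·(28.38−27.43)/(29.85−27.43) + 301 = 199·0.95/2.42 + 301 ≈ 379.12 → 379.
PM10 12.28: bracket 0.00–48.63 → index 0–50; slope 50/48.63, offset 12.28.
AQI = 0 + 50/48.63·12.28 ≈ 12.63 ⇒ 13.
Sub-indices: NO₂→182, O₃→145, PM2.5→58, SO₂→134, CO→379, PM10→13. Overall AQI = max = 379; dominant pollutant is CO.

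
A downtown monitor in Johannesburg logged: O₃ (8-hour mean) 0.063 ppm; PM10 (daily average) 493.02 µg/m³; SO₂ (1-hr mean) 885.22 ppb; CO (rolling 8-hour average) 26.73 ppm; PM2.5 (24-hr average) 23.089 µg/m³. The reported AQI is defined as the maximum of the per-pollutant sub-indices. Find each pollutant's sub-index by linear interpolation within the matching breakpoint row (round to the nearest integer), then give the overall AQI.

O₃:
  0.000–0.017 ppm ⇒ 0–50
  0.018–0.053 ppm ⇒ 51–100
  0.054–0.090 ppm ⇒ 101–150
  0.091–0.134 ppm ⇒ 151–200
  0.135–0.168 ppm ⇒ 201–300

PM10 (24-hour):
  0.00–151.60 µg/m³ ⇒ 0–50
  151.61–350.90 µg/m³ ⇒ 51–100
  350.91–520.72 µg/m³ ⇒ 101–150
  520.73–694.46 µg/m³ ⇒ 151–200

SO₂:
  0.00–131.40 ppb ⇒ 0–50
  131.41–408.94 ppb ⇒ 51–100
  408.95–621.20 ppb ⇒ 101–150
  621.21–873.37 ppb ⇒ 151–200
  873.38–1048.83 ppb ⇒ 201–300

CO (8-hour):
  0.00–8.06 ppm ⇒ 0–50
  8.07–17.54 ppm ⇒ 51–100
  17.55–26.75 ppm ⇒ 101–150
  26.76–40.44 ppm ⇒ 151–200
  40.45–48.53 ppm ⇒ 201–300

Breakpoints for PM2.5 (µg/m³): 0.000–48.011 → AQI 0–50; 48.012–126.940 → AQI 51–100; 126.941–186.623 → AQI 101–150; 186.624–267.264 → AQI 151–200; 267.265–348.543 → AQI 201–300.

O₃: 0.063 ∈ [0.054, 0.090] ↔ index [101, 150].
101 + (0.063−0.054)·(150−101)/(0.090−0.054) = 101 + 0.009·49/0.036 ≈ 113.25, so AQI = 113.
PM10: 493.02 lies in 350.91–520.72, so I_lo=101, I_hi=150, C_lo=350.91, C_hi=520.72.
(150−101)/(520.72−350.91) × (493.02−350.91) + 101 = 49/169.81 × 142.11 + 101 ≈ 142.01 → 142.
SO₂: row 873.38–1048.83 (AQI 201–300). (300−201)·(885.22−873.38)/(1048.83−873.38) + 201 = 99·11.84/175.45 + 201 ≈ 207.68 → 208.
CO: row 17.55–26.75 (AQI 101–150). (150−101)·(26.73−17.55)/(26.75−17.55) + 101 = 49·9.18/9.20 + 101 ≈ 149.89 → 150.
PM2.5: 23.089 ∈ [0.000, 48.011] ↔ index [0, 50].
0 + (23.089−0.000)·(50−0)/(48.011−0.000) = 0 + 23.089·50/48.011 ≈ 24.05, so AQI = 24.
Sub-indices: O₃→113, PM10→142, SO₂→208, CO→150, PM2.5→24. Overall AQI = max = 208; dominant pollutant is SO₂.
AQI 208: Very Unhealthy.

208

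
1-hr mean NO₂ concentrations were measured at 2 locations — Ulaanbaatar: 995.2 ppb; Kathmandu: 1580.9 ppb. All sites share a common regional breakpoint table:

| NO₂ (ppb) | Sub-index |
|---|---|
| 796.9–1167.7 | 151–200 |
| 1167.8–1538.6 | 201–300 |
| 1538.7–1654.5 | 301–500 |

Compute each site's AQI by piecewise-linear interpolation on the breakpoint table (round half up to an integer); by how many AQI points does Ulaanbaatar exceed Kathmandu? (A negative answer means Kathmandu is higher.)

-197

Ulaanbaatar: row 796.9–1167.7 (AQI 151–200). (200−151)·(995.2−796.9)/(1167.7−796.9) + 151 = 49·198.3/370.8 + 151 ≈ 177.20 → 177.
Kathmandu 1580.9: bracket 1538.7–1654.5 → index 301–500; slope 199/115.8, offset 42.2.
AQI = 301 + 199/115.8·42.2 ≈ 373.52 ⇒ 374.
AQIs: Ulaanbaatar=177, Kathmandu=374. Ulaanbaatar (177) − Kathmandu (374) = -197.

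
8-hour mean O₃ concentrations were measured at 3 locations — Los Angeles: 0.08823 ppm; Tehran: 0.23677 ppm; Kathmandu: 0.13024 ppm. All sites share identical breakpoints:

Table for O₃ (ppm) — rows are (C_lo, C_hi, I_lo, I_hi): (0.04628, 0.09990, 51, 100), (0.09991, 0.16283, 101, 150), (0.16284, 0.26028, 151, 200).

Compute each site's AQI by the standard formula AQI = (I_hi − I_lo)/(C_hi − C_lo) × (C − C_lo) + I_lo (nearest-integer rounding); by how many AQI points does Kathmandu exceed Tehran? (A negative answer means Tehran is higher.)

Los Angeles: 0.08823 lies in 0.04628–0.09990, so I_lo=51, I_hi=100, C_lo=0.04628, C_hi=0.09990.
(100−51)/(0.09990−0.04628) × (0.08823−0.04628) + 51 = 49/0.05362 × 0.04195 + 51 ≈ 89.34 → 89.
Tehran 0.23677: bracket 0.16284–0.26028 → index 151–200; slope 49/0.09744, offset 0.07393.
AQI = 151 + 49/0.09744·0.07393 ≈ 188.18 ⇒ 188.
Kathmandu: 0.13024 lies in 0.09991–0.16283, so I_lo=101, I_hi=150, C_lo=0.09991, C_hi=0.16283.
(150−101)/(0.16283−0.09991) × (0.13024−0.09991) + 101 = 49/0.06292 × 0.03033 + 101 ≈ 124.62 → 125.
AQIs: Los Angeles=89, Tehran=188, Kathmandu=125. Kathmandu (125) − Tehran (188) = -63.

-63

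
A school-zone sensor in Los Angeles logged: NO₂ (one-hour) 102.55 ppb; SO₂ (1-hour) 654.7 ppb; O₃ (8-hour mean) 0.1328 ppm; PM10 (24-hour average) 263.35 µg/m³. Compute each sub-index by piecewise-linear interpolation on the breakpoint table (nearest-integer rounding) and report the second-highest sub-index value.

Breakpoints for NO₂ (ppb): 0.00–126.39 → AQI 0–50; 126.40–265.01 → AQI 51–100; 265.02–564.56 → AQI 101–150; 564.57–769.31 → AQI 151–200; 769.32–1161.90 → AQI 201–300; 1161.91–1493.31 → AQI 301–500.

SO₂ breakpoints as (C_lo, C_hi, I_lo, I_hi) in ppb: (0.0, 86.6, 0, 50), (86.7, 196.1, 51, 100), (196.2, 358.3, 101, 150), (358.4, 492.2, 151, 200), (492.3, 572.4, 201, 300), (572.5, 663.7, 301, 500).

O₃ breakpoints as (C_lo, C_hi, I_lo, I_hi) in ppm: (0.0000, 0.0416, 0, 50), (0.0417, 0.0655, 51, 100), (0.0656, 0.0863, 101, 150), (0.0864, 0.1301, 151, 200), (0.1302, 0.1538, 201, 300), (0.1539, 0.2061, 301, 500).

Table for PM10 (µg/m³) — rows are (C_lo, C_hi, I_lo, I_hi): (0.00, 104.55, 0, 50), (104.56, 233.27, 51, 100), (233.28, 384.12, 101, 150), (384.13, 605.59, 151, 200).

NO₂ 102.55: bracket 0.00–126.39 → index 0–50; slope 50/126.39, offset 102.55.
AQI = 0 + 50/126.39·102.55 ≈ 40.57 ⇒ 41.
SO₂ 654.7: bracket 572.5–663.7 → index 301–500; slope 199/91.2, offset 82.2.
AQI = 301 + 199/91.2·82.2 ≈ 480.36 ⇒ 480.
O₃: 0.1328 ∈ [0.1302, 0.1538] ↔ index [201, 300].
201 + (0.1328−0.1302)·(300−201)/(0.1538−0.1302) = 201 + 0.0026·99/0.0236 ≈ 211.91, so AQI = 212.
PM10: row 233.28–384.12 (AQI 101–150). (150−101)·(263.35−233.28)/(384.12−233.28) + 101 = 49·30.07/150.84 + 101 ≈ 110.77 → 111.
Sub-indices: NO₂→41, SO₂→480, O₃→212, PM10→111. Ranked high→low: 480, 212, 111, 41. Second-highest sub-index = 212.

212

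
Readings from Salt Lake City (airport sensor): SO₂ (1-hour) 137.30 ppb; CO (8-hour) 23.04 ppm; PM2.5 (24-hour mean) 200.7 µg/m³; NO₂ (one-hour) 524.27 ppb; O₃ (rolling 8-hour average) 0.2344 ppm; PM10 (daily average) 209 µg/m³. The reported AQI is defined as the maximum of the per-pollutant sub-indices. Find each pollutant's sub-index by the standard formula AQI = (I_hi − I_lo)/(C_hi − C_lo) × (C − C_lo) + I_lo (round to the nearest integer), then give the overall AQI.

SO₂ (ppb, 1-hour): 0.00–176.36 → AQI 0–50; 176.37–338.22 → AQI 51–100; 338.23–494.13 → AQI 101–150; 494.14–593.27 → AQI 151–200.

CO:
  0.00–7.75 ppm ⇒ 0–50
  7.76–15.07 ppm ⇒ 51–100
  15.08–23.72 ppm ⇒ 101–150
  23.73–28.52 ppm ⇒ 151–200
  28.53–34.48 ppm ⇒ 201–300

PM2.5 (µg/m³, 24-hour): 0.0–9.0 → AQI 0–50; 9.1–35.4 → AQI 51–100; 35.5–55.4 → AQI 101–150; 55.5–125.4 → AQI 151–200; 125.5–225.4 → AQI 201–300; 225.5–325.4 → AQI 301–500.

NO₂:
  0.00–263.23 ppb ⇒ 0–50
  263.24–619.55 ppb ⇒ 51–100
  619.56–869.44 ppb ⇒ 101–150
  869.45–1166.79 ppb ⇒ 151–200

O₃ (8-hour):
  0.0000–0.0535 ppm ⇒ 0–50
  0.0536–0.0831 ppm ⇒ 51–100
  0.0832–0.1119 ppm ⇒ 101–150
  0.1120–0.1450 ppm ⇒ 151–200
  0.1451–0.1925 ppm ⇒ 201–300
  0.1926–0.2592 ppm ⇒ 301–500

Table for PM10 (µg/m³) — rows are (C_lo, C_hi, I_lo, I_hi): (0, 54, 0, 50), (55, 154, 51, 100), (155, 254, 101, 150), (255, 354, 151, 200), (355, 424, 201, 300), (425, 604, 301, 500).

426

SO₂: 137.30 lies in 0.00–176.36, so I_lo=0, I_hi=50, C_lo=0.00, C_hi=176.36.
(50−0)/(176.36−0.00) × (137.30−0.00) + 0 = 50/176.36 × 137.30 + 0 ≈ 38.93 → 39.
CO: row 15.08–23.72 (AQI 101–150). (150−101)·(23.04−15.08)/(23.72−15.08) + 101 = 49·7.96/8.64 + 101 ≈ 146.14 → 146.
PM2.5 200.7: bracket 125.5–225.4 → index 201–300; slope 99/99.9, offset 75.2.
AQI = 201 + 99/99.9·75.2 ≈ 275.52 ⇒ 276.
NO₂: 524.27 ∈ [263.24, 619.55] ↔ index [51, 100].
51 + (524.27−263.24)·(100−51)/(619.55−263.24) = 51 + 261.03·49/356.31 ≈ 86.90, so AQI = 87.
O₃: 0.2344 ∈ [0.1926, 0.2592] ↔ index [301, 500].
301 + (0.2344−0.1926)·(500−301)/(0.2592−0.1926) = 301 + 0.0418·199/0.0666 ≈ 425.90, so AQI = 426.
PM10: row 155–254 (AQI 101–150). (150−101)·(209−155)/(254−155) + 101 = 49·54/99 + 101 ≈ 127.73 → 128.
Sub-indices: SO₂→39, CO→146, PM2.5→276, NO₂→87, O₃→426, PM10→128. Overall AQI = max = 426; dominant pollutant is O₃.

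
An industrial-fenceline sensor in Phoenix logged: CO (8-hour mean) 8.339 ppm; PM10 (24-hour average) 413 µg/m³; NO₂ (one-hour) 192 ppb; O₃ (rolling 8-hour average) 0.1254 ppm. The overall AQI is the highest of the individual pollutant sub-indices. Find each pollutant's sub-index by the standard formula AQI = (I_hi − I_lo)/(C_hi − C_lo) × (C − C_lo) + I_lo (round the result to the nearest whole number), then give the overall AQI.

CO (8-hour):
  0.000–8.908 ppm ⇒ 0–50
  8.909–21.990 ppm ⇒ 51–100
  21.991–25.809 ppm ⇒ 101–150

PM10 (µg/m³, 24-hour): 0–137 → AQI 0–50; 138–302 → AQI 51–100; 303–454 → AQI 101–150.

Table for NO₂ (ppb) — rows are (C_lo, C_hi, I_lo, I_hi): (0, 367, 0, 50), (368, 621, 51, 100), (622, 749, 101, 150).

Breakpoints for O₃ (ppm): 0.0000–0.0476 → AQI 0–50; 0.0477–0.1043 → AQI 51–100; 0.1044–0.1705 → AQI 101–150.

137

CO: 8.339 ∈ [0.000, 8.908] ↔ index [0, 50].
0 + (8.339−0.000)·(50−0)/(8.908−0.000) = 0 + 8.339·50/8.908 ≈ 46.81, so AQI = 47.
PM10: 413 lies in 303–454, so I_lo=101, I_hi=150, C_lo=303, C_hi=454.
(150−101)/(454−303) × (413−303) + 101 = 49/151 × 110 + 101 ≈ 136.70 → 137.
NO₂: 192 ∈ [0, 367] ↔ index [0, 50].
0 + (192−0)·(50−0)/(367−0) = 0 + 192·50/367 ≈ 26.16, so AQI = 26.
O₃ 0.1254: bracket 0.1044–0.1705 → index 101–150; slope 49/0.0661, offset 0.0210.
AQI = 101 + 49/0.0661·0.0210 ≈ 116.57 ⇒ 117.
Sub-indices: CO→47, PM10→137, NO₂→26, O₃→117. Overall AQI = max = 137; dominant pollutant is PM10.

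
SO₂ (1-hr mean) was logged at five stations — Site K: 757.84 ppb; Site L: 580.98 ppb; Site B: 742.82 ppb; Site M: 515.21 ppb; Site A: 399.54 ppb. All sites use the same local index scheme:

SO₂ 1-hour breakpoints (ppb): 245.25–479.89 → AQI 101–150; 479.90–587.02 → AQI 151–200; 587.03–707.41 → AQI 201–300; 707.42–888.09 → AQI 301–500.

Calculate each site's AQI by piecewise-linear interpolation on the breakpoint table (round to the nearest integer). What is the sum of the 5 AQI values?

Site K: 757.84 ∈ [707.42, 888.09] ↔ index [301, 500].
301 + (757.84−707.42)·(500−301)/(888.09−707.42) = 301 + 50.42·199/180.67 ≈ 356.54, so AQI = 357.
Site L: 580.98 lies in 479.90–587.02, so I_lo=151, I_hi=200, C_lo=479.90, C_hi=587.02.
(200−151)/(587.02−479.90) × (580.98−479.90) + 151 = 49/107.12 × 101.08 + 151 ≈ 197.24 → 197.
Site B: 742.82 ∈ [707.42, 888.09] ↔ index [301, 500].
301 + (742.82−707.42)·(500−301)/(888.09−707.42) = 301 + 35.40·199/180.67 ≈ 339.99, so AQI = 340.
Site M: row 479.90–587.02 (AQI 151–200). (200−151)·(515.21−479.90)/(587.02−479.90) + 151 = 49·35.31/107.12 + 151 ≈ 167.15 → 167.
Site A: row 245.25–479.89 (AQI 101–150). (150−101)·(399.54−245.25)/(479.89−245.25) + 101 = 49·154.29/234.64 + 101 ≈ 133.22 → 133.
AQIs: Site K=357, Site L=197, Site B=340, Site M=167, Site A=133. Sum = 357 + 197 + 340 + 167 + 133 = 1194.

1194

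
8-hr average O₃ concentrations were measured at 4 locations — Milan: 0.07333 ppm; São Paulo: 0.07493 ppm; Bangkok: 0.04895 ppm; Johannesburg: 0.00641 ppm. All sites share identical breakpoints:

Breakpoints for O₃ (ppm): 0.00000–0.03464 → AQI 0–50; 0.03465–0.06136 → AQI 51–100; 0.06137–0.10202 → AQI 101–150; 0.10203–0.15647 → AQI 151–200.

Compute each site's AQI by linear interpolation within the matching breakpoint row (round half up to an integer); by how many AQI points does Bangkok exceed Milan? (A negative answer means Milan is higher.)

-38

Milan: 0.07333 lies in 0.06137–0.10202, so I_lo=101, I_hi=150, C_lo=0.06137, C_hi=0.10202.
(150−101)/(0.10202−0.06137) × (0.07333−0.06137) + 101 = 49/0.04065 × 0.01196 + 101 ≈ 115.42 → 115.
São Paulo: 0.07493 ∈ [0.06137, 0.10202] ↔ index [101, 150].
101 + (0.07493−0.06137)·(150−101)/(0.10202−0.06137) = 101 + 0.01356·49/0.04065 ≈ 117.35, so AQI = 117.
Bangkok: 0.04895 lies in 0.03465–0.06136, so I_lo=51, I_hi=100, C_lo=0.03465, C_hi=0.06136.
(100−51)/(0.06136−0.03465) × (0.04895−0.03465) + 51 = 49/0.02671 × 0.01430 + 51 ≈ 77.23 → 77.
Johannesburg: row 0.00000–0.03464 (AQI 0–50). (50−0)·(0.00641−0.00000)/(0.03464−0.00000) + 0 = 50·0.00641/0.03464 + 0 ≈ 9.25 → 9.
AQIs: Milan=115, São Paulo=117, Bangkok=77, Johannesburg=9. Bangkok (77) − Milan (115) = -38.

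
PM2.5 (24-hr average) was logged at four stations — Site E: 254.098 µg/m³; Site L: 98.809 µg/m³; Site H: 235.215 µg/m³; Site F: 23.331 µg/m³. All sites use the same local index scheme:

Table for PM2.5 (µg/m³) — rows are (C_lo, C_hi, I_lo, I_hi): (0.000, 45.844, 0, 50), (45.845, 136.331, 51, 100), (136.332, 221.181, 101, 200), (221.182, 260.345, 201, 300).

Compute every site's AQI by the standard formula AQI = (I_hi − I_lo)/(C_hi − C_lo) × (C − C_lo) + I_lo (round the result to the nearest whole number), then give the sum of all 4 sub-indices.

Site E: row 221.182–260.345 (AQI 201–300). (300−201)·(254.098−221.182)/(260.345−221.182) + 201 = 99·32.916/39.163 + 201 ≈ 284.21 → 284.
Site L: row 45.845–136.331 (AQI 51–100). (100−51)·(98.809−45.845)/(136.331−45.845) + 51 = 49·52.964/90.486 + 51 ≈ 79.68 → 80.
Site H: row 221.182–260.345 (AQI 201–300). (300−201)·(235.215−221.182)/(260.345−221.182) + 201 = 99·14.033/39.163 + 201 ≈ 236.47 → 236.
Site F: 23.331 lies in 0.000–45.844, so I_lo=0, I_hi=50, C_lo=0.000, C_hi=45.844.
(50−0)/(45.844−0.000) × (23.331−0.000) + 0 = 50/45.844 × 23.331 + 0 ≈ 25.45 → 25.
AQIs: Site E=284, Site L=80, Site H=236, Site F=25. Sum = 284 + 80 + 236 + 25 = 625.

625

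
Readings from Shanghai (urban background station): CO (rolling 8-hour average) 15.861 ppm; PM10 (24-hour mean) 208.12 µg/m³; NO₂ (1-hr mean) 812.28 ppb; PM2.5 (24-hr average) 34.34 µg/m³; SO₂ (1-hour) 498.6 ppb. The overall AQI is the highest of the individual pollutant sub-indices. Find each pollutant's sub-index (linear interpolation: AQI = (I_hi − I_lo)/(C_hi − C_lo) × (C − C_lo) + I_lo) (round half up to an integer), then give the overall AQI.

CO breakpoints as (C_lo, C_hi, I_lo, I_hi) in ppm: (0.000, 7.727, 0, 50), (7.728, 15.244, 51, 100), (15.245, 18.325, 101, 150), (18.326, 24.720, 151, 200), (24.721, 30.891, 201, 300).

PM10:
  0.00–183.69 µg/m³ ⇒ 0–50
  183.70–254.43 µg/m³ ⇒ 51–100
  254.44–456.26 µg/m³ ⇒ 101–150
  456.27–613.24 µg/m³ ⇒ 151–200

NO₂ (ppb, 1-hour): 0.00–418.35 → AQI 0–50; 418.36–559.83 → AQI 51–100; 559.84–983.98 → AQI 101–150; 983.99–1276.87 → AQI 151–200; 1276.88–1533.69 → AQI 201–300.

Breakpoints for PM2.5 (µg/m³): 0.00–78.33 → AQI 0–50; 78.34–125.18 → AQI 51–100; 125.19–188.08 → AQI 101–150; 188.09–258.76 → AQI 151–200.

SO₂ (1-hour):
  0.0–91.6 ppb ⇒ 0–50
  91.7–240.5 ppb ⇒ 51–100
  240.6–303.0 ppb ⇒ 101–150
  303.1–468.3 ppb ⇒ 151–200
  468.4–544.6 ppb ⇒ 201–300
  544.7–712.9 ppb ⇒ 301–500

240

CO: 15.861 ∈ [15.245, 18.325] ↔ index [101, 150].
101 + (15.861−15.245)·(150−101)/(18.325−15.245) = 101 + 0.616·49/3.080 ≈ 110.80, so AQI = 111.
PM10: 208.12 lies in 183.70–254.43, so I_lo=51, I_hi=100, C_lo=183.70, C_hi=254.43.
(100−51)/(254.43−183.70) × (208.12−183.70) + 51 = 49/70.73 × 24.42 + 51 ≈ 67.92 → 68.
NO₂: 812.28 lies in 559.84–983.98, so I_lo=101, I_hi=150, C_lo=559.84, C_hi=983.98.
(150−101)/(983.98−559.84) × (812.28−559.84) + 101 = 49/424.14 × 252.44 + 101 ≈ 130.16 → 130.
PM2.5: 34.34 ∈ [0.00, 78.33] ↔ index [0, 50].
0 + (34.34−0.00)·(50−0)/(78.33−0.00) = 0 + 34.34·50/78.33 ≈ 21.92, so AQI = 22.
SO₂ 498.6: bracket 468.4–544.6 → index 201–300; slope 99/76.2, offset 30.2.
AQI = 201 + 99/76.2·30.2 ≈ 240.24 ⇒ 240.
Sub-indices: CO→111, PM10→68, NO₂→130, PM2.5→22, SO₂→240. Overall AQI = max = 240; dominant pollutant is SO₂.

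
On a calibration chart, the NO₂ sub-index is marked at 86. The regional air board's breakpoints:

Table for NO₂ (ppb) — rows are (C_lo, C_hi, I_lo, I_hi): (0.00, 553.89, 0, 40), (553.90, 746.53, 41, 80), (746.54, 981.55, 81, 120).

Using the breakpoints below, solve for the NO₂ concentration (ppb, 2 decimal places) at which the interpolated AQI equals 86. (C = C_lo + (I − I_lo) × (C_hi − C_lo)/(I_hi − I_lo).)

776.67

AQI 86 lies in the 81–120 band, which corresponds to 746.54–981.55 ppb.
C = 746.54 + (86−81)×(981.55−746.54)/(120−81) = 746.54 + 5×235.01/39 ≈ 776.6695 ppb → 776.67 ppb to 2 dp.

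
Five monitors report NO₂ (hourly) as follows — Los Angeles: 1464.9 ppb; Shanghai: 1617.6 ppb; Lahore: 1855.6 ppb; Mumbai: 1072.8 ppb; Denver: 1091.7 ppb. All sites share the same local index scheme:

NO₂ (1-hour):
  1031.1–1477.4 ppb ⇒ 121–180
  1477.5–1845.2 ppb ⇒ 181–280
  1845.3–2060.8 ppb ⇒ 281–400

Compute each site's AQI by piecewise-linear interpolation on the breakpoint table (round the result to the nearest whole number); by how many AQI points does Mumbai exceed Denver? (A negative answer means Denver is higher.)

-2

Los Angeles: 1464.9 lies in 1031.1–1477.4, so I_lo=121, I_hi=180, C_lo=1031.1, C_hi=1477.4.
(180−121)/(1477.4−1031.1) × (1464.9−1031.1) + 121 = 59/446.3 × 433.8 + 121 ≈ 178.35 → 178.
Shanghai: row 1477.5–1845.2 (AQI 181–280). (280−181)·(1617.6−1477.5)/(1845.2−1477.5) + 181 = 99·140.1/367.7 + 181 ≈ 218.72 → 219.
Lahore 1855.6: bracket 1845.3–2060.8 → index 281–400; slope 119/215.5, offset 10.3.
AQI = 281 + 119/215.5·10.3 ≈ 286.69 ⇒ 287.
Mumbai 1072.8: bracket 1031.1–1477.4 → index 121–180; slope 59/446.3, offset 41.7.
AQI = 121 + 59/446.3·41.7 ≈ 126.51 ⇒ 127.
Denver 1091.7: bracket 1031.1–1477.4 → index 121–180; slope 59/446.3, offset 60.6.
AQI = 121 + 59/446.3·60.6 ≈ 129.01 ⇒ 129.
AQIs: Los Angeles=178, Shanghai=219, Lahore=287, Mumbai=127, Denver=129. Mumbai (127) − Denver (129) = -2.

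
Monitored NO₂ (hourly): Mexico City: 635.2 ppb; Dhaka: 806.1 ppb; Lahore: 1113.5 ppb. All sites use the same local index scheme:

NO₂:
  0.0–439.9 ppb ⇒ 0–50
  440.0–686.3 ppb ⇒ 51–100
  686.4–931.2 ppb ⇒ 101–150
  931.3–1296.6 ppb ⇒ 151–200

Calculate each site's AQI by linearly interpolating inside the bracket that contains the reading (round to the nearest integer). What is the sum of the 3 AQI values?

390

Mexico City: 635.2 ∈ [440.0, 686.3] ↔ index [51, 100].
51 + (635.2−440.0)·(100−51)/(686.3−440.0) = 51 + 195.2·49/246.3 ≈ 89.83, so AQI = 90.
Dhaka: 806.1 ∈ [686.4, 931.2] ↔ index [101, 150].
101 + (806.1−686.4)·(150−101)/(931.2−686.4) = 101 + 119.7·49/244.8 ≈ 124.96, so AQI = 125.
Lahore: 1113.5 lies in 931.3–1296.6, so I_lo=151, I_hi=200, C_lo=931.3, C_hi=1296.6.
(200−151)/(1296.6−931.3) × (1113.5−931.3) + 151 = 49/365.3 × 182.2 + 151 ≈ 175.44 → 175.
AQIs: Mexico City=90, Dhaka=125, Lahore=175. Sum = 90 + 125 + 175 = 390.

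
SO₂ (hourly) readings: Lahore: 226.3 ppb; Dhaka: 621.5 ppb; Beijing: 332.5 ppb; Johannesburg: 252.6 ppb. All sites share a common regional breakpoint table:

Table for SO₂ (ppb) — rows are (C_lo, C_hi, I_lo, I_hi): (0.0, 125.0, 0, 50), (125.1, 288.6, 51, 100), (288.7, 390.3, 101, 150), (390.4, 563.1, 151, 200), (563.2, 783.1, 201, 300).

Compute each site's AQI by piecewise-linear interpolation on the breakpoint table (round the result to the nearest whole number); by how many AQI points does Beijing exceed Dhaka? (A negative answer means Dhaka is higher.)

-105

Lahore 226.3: bracket 125.1–288.6 → index 51–100; slope 49/163.5, offset 101.2.
AQI = 51 + 49/163.5·101.2 ≈ 81.33 ⇒ 81.
Dhaka: 621.5 lies in 563.2–783.1, so I_lo=201, I_hi=300, C_lo=563.2, C_hi=783.1.
(300−201)/(783.1−563.2) × (621.5−563.2) + 201 = 99/219.9 × 58.3 + 201 ≈ 227.25 → 227.
Beijing: 332.5 lies in 288.7–390.3, so I_lo=101, I_hi=150, C_lo=288.7, C_hi=390.3.
(150−101)/(390.3−288.7) × (332.5−288.7) + 101 = 49/101.6 × 43.8 + 101 ≈ 122.12 → 122.
Johannesburg: row 125.1–288.6 (AQI 51–100). (100−51)·(252.6−125.1)/(288.6−125.1) + 51 = 49·127.5/163.5 + 51 ≈ 89.21 → 89.
AQIs: Lahore=81, Dhaka=227, Beijing=122, Johannesburg=89. Beijing (122) − Dhaka (227) = -105.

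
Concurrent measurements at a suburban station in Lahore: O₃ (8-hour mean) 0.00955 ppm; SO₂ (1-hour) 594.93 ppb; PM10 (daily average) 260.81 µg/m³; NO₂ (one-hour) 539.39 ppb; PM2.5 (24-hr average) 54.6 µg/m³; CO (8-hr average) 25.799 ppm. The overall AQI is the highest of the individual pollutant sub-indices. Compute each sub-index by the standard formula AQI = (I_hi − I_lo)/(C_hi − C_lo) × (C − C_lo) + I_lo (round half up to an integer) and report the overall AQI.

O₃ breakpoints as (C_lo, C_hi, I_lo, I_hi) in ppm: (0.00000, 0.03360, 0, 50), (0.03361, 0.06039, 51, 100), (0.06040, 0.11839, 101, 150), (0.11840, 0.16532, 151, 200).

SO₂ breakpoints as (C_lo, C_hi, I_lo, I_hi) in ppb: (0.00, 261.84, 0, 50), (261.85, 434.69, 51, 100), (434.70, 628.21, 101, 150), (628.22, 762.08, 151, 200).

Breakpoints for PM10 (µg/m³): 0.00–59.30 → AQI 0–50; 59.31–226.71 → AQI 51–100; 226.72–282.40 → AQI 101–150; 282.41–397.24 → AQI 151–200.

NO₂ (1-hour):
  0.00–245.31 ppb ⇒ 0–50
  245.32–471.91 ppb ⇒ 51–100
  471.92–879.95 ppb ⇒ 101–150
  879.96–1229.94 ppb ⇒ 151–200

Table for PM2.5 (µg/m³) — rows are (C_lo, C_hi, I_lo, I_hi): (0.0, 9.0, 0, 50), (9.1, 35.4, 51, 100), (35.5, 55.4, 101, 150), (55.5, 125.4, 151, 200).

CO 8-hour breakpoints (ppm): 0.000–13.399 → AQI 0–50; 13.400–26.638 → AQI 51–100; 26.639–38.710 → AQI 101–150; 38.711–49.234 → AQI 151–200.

148

O₃: 0.00955 ∈ [0.00000, 0.03360] ↔ index [0, 50].
0 + (0.00955−0.00000)·(50−0)/(0.03360−0.00000) = 0 + 0.00955·50/0.03360 ≈ 14.21, so AQI = 14.
SO₂: 594.93 ∈ [434.70, 628.21] ↔ index [101, 150].
101 + (594.93−434.70)·(150−101)/(628.21−434.70) = 101 + 160.23·49/193.51 ≈ 141.57, so AQI = 142.
PM10: 260.81 ∈ [226.72, 282.40] ↔ index [101, 150].
101 + (260.81−226.72)·(150−101)/(282.40−226.72) = 101 + 34.09·49/55.68 ≈ 131.00, so AQI = 131.
NO₂ 539.39: bracket 471.92–879.95 → index 101–150; slope 49/408.03, offset 67.47.
AQI = 101 + 49/408.03·67.47 ≈ 109.10 ⇒ 109.
PM2.5: row 35.5–55.4 (AQI 101–150). (150−101)·(54.6−35.5)/(55.4−35.5) + 101 = 49·19.1/19.9 + 101 ≈ 148.03 → 148.
CO: 25.799 lies in 13.400–26.638, so I_lo=51, I_hi=100, C_lo=13.400, C_hi=26.638.
(100−51)/(26.638−13.400) × (25.799−13.400) + 51 = 49/13.238 × 12.399 + 51 ≈ 96.89 → 97.
Sub-indices: O₃→14, SO₂→142, PM10→131, NO₂→109, PM2.5→148, CO→97. Overall AQI = max = 148; dominant pollutant is PM2.5.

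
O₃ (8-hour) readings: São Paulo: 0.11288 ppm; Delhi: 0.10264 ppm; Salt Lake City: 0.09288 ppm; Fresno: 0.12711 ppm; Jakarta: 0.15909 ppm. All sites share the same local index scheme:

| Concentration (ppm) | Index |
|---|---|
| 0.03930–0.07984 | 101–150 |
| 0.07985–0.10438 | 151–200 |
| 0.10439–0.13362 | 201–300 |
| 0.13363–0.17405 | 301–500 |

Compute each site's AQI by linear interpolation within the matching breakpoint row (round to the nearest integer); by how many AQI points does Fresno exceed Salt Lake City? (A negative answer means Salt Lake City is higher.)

101

São Paulo: 0.11288 lies in 0.10439–0.13362, so I_lo=201, I_hi=300, C_lo=0.10439, C_hi=0.13362.
(300−201)/(0.13362−0.10439) × (0.11288−0.10439) + 201 = 99/0.02923 × 0.00849 + 201 ≈ 229.76 → 230.
Delhi: 0.10264 lies in 0.07985–0.10438, so I_lo=151, I_hi=200, C_lo=0.07985, C_hi=0.10438.
(200−151)/(0.10438−0.07985) × (0.10264−0.07985) + 151 = 49/0.02453 × 0.02279 + 151 ≈ 196.52 → 197.
Salt Lake City: row 0.07985–0.10438 (AQI 151–200). (200−151)·(0.09288−0.07985)/(0.10438−0.07985) + 151 = 49·0.01303/0.02453 + 151 ≈ 177.03 → 177.
Fresno 0.12711: bracket 0.10439–0.13362 → index 201–300; slope 99/0.02923, offset 0.02272.
AQI = 201 + 99/0.02923·0.02272 ≈ 277.95 ⇒ 278.
Jakarta: row 0.13363–0.17405 (AQI 301–500). (500−301)·(0.15909−0.13363)/(0.17405−0.13363) + 301 = 199·0.02546/0.04042 + 301 ≈ 426.35 → 426.
AQIs: São Paulo=230, Delhi=197, Salt Lake City=177, Fresno=278, Jakarta=426. Fresno (278) − Salt Lake City (177) = 101.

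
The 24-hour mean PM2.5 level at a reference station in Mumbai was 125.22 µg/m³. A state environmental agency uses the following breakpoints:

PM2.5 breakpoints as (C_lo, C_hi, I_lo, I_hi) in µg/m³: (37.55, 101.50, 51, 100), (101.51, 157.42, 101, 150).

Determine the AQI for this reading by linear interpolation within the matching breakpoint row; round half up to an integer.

122

PM2.5: row 101.51–157.42 (AQI 101–150). (150−101)·(125.22−101.51)/(157.42−101.51) + 101 = 49·23.71/55.91 + 101 ≈ 121.78 → 122.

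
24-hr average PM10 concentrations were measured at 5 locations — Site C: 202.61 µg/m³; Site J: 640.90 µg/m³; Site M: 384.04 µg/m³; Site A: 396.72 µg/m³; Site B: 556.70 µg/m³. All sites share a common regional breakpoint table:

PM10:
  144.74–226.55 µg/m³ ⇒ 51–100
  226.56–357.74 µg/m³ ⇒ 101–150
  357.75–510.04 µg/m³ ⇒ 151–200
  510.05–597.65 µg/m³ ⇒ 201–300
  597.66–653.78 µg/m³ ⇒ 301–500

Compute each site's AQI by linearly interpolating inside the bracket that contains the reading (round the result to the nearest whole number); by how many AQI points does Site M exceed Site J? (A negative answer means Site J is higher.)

-295

Site C: 202.61 ∈ [144.74, 226.55] ↔ index [51, 100].
51 + (202.61−144.74)·(100−51)/(226.55−144.74) = 51 + 57.87·49/81.81 ≈ 85.66, so AQI = 86.
Site J: 640.90 lies in 597.66–653.78, so I_lo=301, I_hi=500, C_lo=597.66, C_hi=653.78.
(500−301)/(653.78−597.66) × (640.90−597.66) + 301 = 199/56.12 × 43.24 + 301 ≈ 454.33 → 454.
Site M: 384.04 lies in 357.75–510.04, so I_lo=151, I_hi=200, C_lo=357.75, C_hi=510.04.
(200−151)/(510.04−357.75) × (384.04−357.75) + 151 = 49/152.29 × 26.29 + 151 ≈ 159.46 → 159.
Site A: row 357.75–510.04 (AQI 151–200). (200−151)·(396.72−357.75)/(510.04−357.75) + 151 = 49·38.97/152.29 + 151 ≈ 163.54 → 164.
Site B: 556.70 lies in 510.05–597.65, so I_lo=201, I_hi=300, C_lo=510.05, C_hi=597.65.
(300−201)/(597.65−510.05) × (556.70−510.05) + 201 = 99/87.60 × 46.65 + 201 ≈ 253.72 → 254.
AQIs: Site C=86, Site J=454, Site M=159, Site A=164, Site B=254. Site M (159) − Site J (454) = -295.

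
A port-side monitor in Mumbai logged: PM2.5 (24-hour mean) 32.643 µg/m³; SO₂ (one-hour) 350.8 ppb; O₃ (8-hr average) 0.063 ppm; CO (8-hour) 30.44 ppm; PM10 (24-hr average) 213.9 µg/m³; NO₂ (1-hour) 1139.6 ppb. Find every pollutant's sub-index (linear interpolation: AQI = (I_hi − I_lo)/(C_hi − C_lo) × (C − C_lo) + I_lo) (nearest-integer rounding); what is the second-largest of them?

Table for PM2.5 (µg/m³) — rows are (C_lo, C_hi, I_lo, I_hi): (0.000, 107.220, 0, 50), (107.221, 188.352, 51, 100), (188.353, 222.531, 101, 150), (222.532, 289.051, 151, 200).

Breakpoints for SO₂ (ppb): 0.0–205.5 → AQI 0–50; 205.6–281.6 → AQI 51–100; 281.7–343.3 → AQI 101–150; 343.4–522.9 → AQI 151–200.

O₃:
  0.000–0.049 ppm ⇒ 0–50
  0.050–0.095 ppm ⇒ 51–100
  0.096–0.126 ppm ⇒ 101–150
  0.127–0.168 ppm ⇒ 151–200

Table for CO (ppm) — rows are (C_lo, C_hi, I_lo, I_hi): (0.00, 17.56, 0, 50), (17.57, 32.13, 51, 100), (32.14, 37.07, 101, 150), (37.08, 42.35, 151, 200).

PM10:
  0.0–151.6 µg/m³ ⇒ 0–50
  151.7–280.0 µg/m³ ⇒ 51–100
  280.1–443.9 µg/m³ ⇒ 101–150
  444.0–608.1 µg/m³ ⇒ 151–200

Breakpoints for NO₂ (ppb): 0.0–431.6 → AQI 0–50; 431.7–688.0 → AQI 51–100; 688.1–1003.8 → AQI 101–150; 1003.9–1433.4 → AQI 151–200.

PM2.5: 32.643 ∈ [0.000, 107.220] ↔ index [0, 50].
0 + (32.643−0.000)·(50−0)/(107.220−0.000) = 0 + 32.643·50/107.220 ≈ 15.22, so AQI = 15.
SO₂: 350.8 ∈ [343.4, 522.9] ↔ index [151, 200].
151 + (350.8−343.4)·(200−151)/(522.9−343.4) = 151 + 7.4·49/179.5 ≈ 153.02, so AQI = 153.
O₃ 0.063: bracket 0.050–0.095 → index 51–100; slope 49/0.045, offset 0.013.
AQI = 51 + 49/0.045·0.013 ≈ 65.16 ⇒ 65.
CO 30.44: bracket 17.57–32.13 → index 51–100; slope 49/14.56, offset 12.87.
AQI = 51 + 49/14.56·12.87 ≈ 94.31 ⇒ 94.
PM10: 213.9 ∈ [151.7, 280.0] ↔ index [51, 100].
51 + (213.9−151.7)·(100−51)/(280.0−151.7) = 51 + 62.2·49/128.3 ≈ 74.76, so AQI = 75.
NO₂ 1139.6: bracket 1003.9–1433.4 → index 151–200; slope 49/429.5, offset 135.7.
AQI = 151 + 49/429.5·135.7 ≈ 166.48 ⇒ 166.
Sub-indices: PM2.5→15, SO₂→153, O₃→65, CO→94, PM10→75, NO₂→166. Ranked high→low: 166, 153, 94, 75, 65, 15. Second-highest sub-index = 153.

153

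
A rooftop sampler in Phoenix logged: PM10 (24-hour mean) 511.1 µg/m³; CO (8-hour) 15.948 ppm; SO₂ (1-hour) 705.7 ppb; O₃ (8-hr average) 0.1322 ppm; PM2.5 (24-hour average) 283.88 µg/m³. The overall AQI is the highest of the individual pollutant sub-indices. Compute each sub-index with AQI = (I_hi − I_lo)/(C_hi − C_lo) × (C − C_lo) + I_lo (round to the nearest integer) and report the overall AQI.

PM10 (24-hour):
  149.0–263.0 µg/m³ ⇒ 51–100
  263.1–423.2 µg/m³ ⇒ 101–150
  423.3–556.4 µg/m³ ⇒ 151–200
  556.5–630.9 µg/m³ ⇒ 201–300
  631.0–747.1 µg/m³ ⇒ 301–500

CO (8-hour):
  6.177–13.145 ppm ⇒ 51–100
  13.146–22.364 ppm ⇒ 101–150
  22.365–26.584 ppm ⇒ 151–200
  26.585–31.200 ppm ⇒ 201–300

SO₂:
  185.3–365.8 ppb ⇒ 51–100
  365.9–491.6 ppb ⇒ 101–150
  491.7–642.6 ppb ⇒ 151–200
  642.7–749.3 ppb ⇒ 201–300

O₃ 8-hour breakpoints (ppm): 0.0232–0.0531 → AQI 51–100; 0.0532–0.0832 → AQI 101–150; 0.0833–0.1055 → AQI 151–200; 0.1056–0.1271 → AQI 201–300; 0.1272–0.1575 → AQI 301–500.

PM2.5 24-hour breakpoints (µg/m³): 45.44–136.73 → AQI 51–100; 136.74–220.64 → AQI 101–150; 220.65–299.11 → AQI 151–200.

PM10: 511.1 ∈ [423.3, 556.4] ↔ index [151, 200].
151 + (511.1−423.3)·(200−151)/(556.4−423.3) = 151 + 87.8·49/133.1 ≈ 183.32, so AQI = 183.
CO 15.948: bracket 13.146–22.364 → index 101–150; slope 49/9.218, offset 2.802.
AQI = 101 + 49/9.218·2.802 ≈ 115.89 ⇒ 116.
SO₂ 705.7: bracket 642.7–749.3 → index 201–300; slope 99/106.6, offset 63.0.
AQI = 201 + 99/106.6·63.0 ≈ 259.51 ⇒ 260.
O₃: row 0.1272–0.1575 (AQI 301–500). (500−301)·(0.1322−0.1272)/(0.1575−0.1272) + 301 = 199·0.0050/0.0303 + 301 ≈ 333.84 → 334.
PM2.5 283.88: bracket 220.65–299.11 → index 151–200; slope 49/78.46, offset 63.23.
AQI = 151 + 49/78.46·63.23 ≈ 190.49 ⇒ 190.
Sub-indices: PM10→183, CO→116, SO₂→260, O₃→334, PM2.5→190. Overall AQI = max = 334; dominant pollutant is O₃.

334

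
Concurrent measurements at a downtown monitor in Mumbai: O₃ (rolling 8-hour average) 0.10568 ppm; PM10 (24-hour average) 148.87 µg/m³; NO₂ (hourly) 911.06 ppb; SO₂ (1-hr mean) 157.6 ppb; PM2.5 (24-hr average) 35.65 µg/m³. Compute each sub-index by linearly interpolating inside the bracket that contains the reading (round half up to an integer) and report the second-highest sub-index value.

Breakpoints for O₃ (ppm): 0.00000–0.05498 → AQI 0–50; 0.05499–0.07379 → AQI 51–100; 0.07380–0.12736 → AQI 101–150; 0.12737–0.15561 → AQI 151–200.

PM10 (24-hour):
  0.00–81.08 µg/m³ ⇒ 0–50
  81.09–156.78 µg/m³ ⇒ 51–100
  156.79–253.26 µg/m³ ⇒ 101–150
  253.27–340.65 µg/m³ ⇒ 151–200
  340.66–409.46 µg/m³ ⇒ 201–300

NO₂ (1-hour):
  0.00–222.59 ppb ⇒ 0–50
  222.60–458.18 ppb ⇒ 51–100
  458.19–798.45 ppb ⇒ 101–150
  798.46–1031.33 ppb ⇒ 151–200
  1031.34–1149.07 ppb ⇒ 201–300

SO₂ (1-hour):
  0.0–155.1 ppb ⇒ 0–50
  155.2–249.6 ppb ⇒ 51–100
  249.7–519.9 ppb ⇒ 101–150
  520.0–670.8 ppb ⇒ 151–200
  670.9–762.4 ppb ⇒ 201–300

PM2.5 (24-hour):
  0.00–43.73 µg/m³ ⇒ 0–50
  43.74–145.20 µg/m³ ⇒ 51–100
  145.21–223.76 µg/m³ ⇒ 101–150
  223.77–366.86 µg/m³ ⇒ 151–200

130

O₃: 0.10568 ∈ [0.07380, 0.12736] ↔ index [101, 150].
101 + (0.10568−0.07380)·(150−101)/(0.12736−0.07380) = 101 + 0.03188·49/0.05356 ≈ 130.17, so AQI = 130.
PM10: row 81.09–156.78 (AQI 51–100). (100−51)·(148.87−81.09)/(156.78−81.09) + 51 = 49·67.78/75.69 + 51 ≈ 94.88 → 95.
NO₂ 911.06: bracket 798.46–1031.33 → index 151–200; slope 49/232.87, offset 112.60.
AQI = 151 + 49/232.87·112.60 ≈ 174.69 ⇒ 175.
SO₂ 157.6: bracket 155.2–249.6 → index 51–100; slope 49/94.4, offset 2.4.
AQI = 51 + 49/94.4·2.4 ≈ 52.25 ⇒ 52.
PM2.5: 35.65 lies in 0.00–43.73, so I_lo=0, I_hi=50, C_lo=0.00, C_hi=43.73.
(50−0)/(43.73−0.00) × (35.65−0.00) + 0 = 50/43.73 × 35.65 + 0 ≈ 40.76 → 41.
Sub-indices: O₃→130, PM10→95, NO₂→175, SO₂→52, PM2.5→41. Ranked high→low: 175, 130, 95, 52, 41. Second-highest sub-index = 130.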